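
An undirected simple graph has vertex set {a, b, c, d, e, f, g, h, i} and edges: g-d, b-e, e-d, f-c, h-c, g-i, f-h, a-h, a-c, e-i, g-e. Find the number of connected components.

Component: {a, c, f, h}
Component: {b, d, e, g, i}

2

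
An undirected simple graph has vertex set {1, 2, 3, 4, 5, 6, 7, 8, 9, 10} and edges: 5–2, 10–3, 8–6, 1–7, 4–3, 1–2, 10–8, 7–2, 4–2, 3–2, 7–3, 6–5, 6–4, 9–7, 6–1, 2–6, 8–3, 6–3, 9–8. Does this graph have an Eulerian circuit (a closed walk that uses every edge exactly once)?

Degrees: 1:3, 2:6, 3:6, 4:3, 5:2, 6:6, 7:4, 8:4, 9:2, 10:2
1, 4 have odd degree; an Eulerian circuit needs every degree to be even, so none exists.

No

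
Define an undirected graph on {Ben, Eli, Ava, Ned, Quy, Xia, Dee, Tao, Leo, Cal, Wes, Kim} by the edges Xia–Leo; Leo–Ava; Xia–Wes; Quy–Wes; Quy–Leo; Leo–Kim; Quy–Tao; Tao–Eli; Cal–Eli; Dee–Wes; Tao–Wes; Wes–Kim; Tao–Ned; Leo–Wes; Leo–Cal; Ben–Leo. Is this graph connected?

A breadth-first search from Ben visits Ben, Leo, Quy, Wes, Xia, Ava, Kim, Cal, Tao, Dee, Eli, Ned — all 12 vertices — so the graph is connected.

Yes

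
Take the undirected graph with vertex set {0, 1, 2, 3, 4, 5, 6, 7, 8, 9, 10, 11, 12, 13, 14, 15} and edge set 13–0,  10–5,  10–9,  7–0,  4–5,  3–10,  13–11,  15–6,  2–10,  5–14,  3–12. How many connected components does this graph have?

5

Component: {1}
Component: {8}
Component: {6, 15}
Component: {0, 7, 11, 13}
Component: {2, 3, 4, 5, 9, 10, 12, 14}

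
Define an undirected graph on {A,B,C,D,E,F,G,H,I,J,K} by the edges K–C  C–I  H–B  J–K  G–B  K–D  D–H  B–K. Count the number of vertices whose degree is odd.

4

Degrees: A:0, B:3, C:2, D:2, E:0, F:0, G:1, H:2, I:1, J:1, K:4
Odd-degree vertices: B, G, I, J.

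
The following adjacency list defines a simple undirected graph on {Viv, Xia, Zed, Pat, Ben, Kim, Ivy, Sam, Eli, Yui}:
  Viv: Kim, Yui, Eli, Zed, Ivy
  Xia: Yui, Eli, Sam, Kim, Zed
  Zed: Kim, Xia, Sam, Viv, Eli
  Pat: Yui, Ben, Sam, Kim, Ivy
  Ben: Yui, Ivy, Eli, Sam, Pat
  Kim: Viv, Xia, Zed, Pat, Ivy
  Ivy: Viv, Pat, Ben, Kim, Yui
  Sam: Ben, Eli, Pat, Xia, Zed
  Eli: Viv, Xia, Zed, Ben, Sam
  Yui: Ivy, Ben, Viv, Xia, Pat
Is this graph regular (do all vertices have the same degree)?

Yes

Degrees: Viv:5, Xia:5, Zed:5, Pat:5, Ben:5, Kim:5, Ivy:5, Sam:5, Eli:5, Yui:5
Every vertex has degree 5, so the graph is 5-regular.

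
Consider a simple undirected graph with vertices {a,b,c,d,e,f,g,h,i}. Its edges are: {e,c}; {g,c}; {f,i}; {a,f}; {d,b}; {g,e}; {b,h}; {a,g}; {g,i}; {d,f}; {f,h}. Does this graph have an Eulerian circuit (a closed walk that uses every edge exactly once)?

Yes

Degrees: a:2, b:2, c:2, d:2, e:2, f:4, g:4, h:2, i:2
Every vertex has even degree and the edges form a single connected piece, so an Eulerian circuit exists.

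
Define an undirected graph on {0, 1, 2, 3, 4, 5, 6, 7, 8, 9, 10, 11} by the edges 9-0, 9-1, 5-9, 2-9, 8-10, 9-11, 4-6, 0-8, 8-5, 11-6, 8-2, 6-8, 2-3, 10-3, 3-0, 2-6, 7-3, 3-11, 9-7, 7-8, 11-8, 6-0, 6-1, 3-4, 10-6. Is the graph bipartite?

6-8-11-6 is an odd cycle (length 3), and a bipartite graph can contain only even cycles.

No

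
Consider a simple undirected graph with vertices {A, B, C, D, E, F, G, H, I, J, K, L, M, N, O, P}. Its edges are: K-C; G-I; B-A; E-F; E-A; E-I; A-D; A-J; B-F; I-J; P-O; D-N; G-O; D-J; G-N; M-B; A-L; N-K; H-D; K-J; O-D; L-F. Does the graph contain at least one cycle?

The graph has 16 vertices, 22 edges, and 1 connected component.
One cycle is A-D-N-G-I-E-A.

Yes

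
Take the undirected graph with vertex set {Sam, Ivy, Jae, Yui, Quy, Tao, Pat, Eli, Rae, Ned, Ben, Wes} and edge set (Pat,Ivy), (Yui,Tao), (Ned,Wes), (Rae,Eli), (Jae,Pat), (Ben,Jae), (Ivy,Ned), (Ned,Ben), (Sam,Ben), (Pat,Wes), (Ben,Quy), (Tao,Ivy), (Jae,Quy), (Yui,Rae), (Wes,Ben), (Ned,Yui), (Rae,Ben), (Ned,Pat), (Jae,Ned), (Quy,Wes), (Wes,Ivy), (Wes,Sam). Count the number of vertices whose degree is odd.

Degrees: Sam:2, Ivy:4, Jae:4, Yui:3, Quy:3, Tao:2, Pat:4, Eli:1, Rae:3, Ned:6, Ben:6, Wes:6
Odd-degree vertices: Yui, Quy, Eli, Rae.

4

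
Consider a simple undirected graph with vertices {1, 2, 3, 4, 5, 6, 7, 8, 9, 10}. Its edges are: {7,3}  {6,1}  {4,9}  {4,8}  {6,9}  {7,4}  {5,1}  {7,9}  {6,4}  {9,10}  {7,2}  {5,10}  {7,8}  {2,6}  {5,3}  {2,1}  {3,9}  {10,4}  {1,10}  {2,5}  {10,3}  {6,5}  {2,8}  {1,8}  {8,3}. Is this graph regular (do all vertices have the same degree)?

Yes

Degrees: 1:5, 2:5, 3:5, 4:5, 5:5, 6:5, 7:5, 8:5, 9:5, 10:5
All degrees equal 5; the graph is regular.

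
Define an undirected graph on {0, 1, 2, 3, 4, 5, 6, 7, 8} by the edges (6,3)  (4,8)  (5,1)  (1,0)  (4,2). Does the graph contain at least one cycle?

The graph has 9 vertices, 5 edges, and 4 connected components.
Since 5 = 9 - 4, the graph is a forest and contains no cycle.

No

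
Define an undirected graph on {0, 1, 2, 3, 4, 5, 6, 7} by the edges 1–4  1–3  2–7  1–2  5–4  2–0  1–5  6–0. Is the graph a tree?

No

The graph has 8 vertices and 8 edges.
Connected but with 8 > 7 edges, so it has a cycle and is not a tree.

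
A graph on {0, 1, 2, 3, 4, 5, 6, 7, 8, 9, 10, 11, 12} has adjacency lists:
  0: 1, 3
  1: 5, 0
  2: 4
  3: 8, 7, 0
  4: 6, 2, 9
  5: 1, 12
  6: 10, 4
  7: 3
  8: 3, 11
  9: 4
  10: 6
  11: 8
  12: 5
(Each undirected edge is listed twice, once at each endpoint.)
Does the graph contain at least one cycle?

The graph has 13 vertices, 11 edges, and 2 connected components.
Since 11 = 13 - 2, the graph is a forest and contains no cycle.

No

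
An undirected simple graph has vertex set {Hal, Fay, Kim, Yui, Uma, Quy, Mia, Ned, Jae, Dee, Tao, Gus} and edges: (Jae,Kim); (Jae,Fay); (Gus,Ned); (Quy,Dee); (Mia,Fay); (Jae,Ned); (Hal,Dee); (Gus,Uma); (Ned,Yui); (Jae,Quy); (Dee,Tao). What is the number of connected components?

1

Component: {Hal, Fay, Kim, Yui, Uma, Quy, Mia, Ned, Jae, Dee, Tao, Gus}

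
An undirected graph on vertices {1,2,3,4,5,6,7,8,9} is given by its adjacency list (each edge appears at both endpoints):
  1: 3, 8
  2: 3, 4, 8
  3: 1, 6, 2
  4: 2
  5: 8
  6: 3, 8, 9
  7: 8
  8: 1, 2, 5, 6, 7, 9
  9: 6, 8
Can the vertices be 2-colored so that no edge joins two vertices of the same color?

No

6-8-9-6 is an odd cycle (length 3), and a bipartite graph can contain only even cycles.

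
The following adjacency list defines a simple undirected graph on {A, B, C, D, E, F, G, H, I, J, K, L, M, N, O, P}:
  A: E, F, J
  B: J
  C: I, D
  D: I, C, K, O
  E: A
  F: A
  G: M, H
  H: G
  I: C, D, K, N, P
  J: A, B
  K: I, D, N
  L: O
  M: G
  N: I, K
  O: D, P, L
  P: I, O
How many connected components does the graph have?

Component: {G, H, M}
Component: {A, B, E, F, J}
Component: {C, D, I, K, L, N, O, P}

3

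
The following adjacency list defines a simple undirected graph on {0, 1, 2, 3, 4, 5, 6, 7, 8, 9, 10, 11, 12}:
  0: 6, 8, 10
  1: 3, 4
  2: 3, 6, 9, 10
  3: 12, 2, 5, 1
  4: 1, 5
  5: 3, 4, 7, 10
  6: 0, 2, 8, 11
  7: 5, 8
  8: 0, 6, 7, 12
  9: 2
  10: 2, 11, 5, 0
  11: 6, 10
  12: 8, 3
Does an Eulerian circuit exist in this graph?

Degrees: 0:3, 1:2, 2:4, 3:4, 4:2, 5:4, 6:4, 7:2, 8:4, 9:1, 10:4, 11:2, 12:2
0, 9 have odd degree; an Eulerian circuit needs every degree to be even, so none exists.

No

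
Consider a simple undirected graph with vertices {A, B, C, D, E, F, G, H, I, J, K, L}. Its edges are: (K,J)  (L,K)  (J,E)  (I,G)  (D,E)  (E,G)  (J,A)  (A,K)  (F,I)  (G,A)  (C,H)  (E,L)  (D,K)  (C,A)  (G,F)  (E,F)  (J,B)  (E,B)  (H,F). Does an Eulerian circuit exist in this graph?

Yes

Degrees: A:4, B:2, C:2, D:2, E:6, F:4, G:4, H:2, I:2, J:4, K:4, L:2
Every vertex has even degree and the edges form a single connected piece, so an Eulerian circuit exists.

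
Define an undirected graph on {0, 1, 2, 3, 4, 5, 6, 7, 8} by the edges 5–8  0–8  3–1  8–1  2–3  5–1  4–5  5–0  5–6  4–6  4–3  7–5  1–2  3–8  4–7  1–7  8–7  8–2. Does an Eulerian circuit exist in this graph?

Degrees: 0:2, 1:5, 2:3, 3:4, 4:4, 5:6, 6:2, 7:4, 8:6
1, 2 have odd degree; an Eulerian circuit needs every degree to be even, so none exists.

No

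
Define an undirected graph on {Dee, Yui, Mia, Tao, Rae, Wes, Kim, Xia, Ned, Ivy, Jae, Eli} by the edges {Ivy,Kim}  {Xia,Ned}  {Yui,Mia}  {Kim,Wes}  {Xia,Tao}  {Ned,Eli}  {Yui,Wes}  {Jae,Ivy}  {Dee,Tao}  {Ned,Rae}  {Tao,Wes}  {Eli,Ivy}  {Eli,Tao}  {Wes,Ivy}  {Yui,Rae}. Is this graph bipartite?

No

Ivy-Kim-Wes-Ivy is an odd cycle (length 3), and a bipartite graph can contain only even cycles.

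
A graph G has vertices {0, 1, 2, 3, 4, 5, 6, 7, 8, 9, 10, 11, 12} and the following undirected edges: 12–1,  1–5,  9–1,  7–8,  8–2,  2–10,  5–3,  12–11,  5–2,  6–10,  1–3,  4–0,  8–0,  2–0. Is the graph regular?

No

Degrees: 0:3, 1:4, 2:4, 3:2, 4:1, 5:3, 6:1, 7:1, 8:3, 9:1, 10:2, 11:1, 12:2
Degrees are not all equal (e.g. deg(4)=1 but deg(1)=4); not regular.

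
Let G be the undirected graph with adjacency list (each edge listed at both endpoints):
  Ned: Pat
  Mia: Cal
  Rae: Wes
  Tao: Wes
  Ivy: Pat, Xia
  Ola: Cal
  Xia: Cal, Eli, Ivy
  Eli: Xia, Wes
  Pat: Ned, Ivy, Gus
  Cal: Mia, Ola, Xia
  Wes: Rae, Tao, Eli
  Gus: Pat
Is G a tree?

The graph has 12 vertices and 11 edges.
It is connected with exactly 11 edges, hence acyclic — it is a tree.

Yes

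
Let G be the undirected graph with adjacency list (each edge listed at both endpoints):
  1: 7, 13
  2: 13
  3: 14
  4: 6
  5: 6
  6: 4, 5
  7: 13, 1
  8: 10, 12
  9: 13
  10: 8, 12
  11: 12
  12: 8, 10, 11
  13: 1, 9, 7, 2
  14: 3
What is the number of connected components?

4

Component: {3, 14}
Component: {4, 5, 6}
Component: {8, 10, 11, 12}
Component: {1, 2, 7, 9, 13}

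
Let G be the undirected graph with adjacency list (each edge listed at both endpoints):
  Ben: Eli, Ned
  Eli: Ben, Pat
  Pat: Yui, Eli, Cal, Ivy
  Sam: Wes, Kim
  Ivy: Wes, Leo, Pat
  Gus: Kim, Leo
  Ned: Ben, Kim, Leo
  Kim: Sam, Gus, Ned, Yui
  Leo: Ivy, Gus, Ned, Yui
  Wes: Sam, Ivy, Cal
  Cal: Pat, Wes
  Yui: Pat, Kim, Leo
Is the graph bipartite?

A valid 2-coloring puts {Eli, Sam, Ivy, Gus, Ned, Cal, Yui} on one side and {Ben, Pat, Kim, Leo, Wes} on the other; every edge crosses between the two sides.

Yes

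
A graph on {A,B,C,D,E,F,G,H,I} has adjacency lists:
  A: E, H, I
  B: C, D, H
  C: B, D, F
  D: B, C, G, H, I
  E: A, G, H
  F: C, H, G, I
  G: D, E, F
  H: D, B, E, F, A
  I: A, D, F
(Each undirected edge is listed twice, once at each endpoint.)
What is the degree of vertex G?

Neighbors of G: D, E, F.

3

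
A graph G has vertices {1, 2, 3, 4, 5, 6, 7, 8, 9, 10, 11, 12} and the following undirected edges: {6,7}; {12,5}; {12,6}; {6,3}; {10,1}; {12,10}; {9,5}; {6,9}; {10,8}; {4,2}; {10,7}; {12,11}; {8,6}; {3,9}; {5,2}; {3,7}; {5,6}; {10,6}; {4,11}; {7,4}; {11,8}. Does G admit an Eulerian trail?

No

Degrees: 1:1, 2:2, 3:3, 4:3, 5:4, 6:7, 7:4, 8:3, 9:3, 10:5, 11:3, 12:4
Odd-degree vertices: 1, 3, 4, 6, 8, 9, 10, 11 (8 total).
An Eulerian trail requires 0 or 2 odd-degree vertices; here there are 8.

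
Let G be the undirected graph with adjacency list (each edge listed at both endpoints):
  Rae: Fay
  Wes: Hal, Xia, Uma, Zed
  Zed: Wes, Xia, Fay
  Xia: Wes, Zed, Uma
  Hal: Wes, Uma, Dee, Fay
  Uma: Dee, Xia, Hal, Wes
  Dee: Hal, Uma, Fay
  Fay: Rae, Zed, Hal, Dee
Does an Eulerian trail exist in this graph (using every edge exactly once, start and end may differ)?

No

Degrees: Rae:1, Wes:4, Zed:3, Xia:3, Hal:4, Uma:4, Dee:3, Fay:4
Odd-degree vertices: Rae, Zed, Xia, Dee (4 total).
An Eulerian trail requires 0 or 2 odd-degree vertices; here there are 4.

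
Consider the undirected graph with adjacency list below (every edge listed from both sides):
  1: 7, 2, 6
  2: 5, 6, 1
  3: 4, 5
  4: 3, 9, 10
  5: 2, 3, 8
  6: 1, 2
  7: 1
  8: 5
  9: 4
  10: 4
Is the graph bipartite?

No

1-6-2-1 is an odd cycle (length 3), and a bipartite graph can contain only even cycles.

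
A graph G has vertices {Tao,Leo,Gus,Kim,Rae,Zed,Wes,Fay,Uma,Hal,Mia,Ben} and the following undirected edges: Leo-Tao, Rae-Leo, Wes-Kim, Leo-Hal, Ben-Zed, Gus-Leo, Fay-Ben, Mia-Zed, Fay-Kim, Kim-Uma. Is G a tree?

No

The graph has 12 vertices and 10 edges.
It splits into 2 components, so it cannot be a tree.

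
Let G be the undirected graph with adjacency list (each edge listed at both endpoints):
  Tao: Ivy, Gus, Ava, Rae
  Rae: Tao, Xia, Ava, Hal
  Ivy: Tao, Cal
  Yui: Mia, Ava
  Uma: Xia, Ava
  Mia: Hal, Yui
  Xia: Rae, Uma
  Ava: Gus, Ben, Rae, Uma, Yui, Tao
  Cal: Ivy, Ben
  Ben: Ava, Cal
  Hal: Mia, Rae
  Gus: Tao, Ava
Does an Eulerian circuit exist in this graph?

Degrees: Tao:4, Rae:4, Ivy:2, Yui:2, Uma:2, Mia:2, Xia:2, Ava:6, Cal:2, Ben:2, Hal:2, Gus:2
All degrees are even and the non-isolated vertices are connected — an Eulerian circuit exists.

Yes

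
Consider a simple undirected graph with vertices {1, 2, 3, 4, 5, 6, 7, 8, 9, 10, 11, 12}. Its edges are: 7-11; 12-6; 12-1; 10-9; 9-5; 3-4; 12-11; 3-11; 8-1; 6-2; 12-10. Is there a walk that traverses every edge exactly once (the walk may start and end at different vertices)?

No

Degrees: 1:2, 2:1, 3:2, 4:1, 5:1, 6:2, 7:1, 8:1, 9:2, 10:2, 11:3, 12:4
Odd-degree vertices: 2, 4, 5, 7, 8, 11 (6 total).
With 6 odd-degree vertices (more than two), no single trail can use every edge.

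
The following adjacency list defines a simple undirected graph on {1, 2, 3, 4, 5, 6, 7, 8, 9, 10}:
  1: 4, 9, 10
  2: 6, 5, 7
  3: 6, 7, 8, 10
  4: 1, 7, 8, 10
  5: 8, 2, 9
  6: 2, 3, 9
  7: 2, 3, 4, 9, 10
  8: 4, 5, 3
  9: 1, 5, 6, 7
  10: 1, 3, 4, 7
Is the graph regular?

No

Degrees: 1:3, 2:3, 3:4, 4:4, 5:3, 6:3, 7:5, 8:3, 9:4, 10:4
Vertex 1 has degree 3 while 7 has degree 5, so the graph is not regular.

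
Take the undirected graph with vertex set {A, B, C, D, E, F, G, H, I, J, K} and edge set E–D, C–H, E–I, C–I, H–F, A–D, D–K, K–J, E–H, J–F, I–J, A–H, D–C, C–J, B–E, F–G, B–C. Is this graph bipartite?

The cycle J-I-C-J has length 3, which is odd, so the graph is not bipartite.

No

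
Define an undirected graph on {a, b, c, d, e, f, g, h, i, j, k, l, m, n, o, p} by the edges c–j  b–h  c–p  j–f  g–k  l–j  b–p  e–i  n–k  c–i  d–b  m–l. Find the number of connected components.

4

Component: {a}
Component: {o}
Component: {g, k, n}
Component: {b, c, d, e, f, h, i, j, l, m, p}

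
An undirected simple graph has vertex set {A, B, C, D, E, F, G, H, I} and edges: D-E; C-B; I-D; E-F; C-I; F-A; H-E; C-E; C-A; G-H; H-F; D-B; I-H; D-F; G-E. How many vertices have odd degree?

2

Degrees: A:2, B:2, C:4, D:4, E:5, F:4, G:2, H:4, I:3
Odd-degree vertices: E, I.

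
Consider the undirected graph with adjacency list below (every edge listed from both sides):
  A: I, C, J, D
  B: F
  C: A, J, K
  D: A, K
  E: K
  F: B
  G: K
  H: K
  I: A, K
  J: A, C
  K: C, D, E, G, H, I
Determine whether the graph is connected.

No

Component: {B, F}
Component: {A, C, D, E, G, H, I, J, K}
There are 2 separate components, so the graph is not connected.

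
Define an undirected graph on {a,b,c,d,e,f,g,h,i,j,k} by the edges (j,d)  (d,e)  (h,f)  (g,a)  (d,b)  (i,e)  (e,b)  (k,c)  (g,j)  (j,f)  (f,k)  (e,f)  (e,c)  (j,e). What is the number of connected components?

Component: {a, b, c, d, e, f, g, h, i, j, k}

1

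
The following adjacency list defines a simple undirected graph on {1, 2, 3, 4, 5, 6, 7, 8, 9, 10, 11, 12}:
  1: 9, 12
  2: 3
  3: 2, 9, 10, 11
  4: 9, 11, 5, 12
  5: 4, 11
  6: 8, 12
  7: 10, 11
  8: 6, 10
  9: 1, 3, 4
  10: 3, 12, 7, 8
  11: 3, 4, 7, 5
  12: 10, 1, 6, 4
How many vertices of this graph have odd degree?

Degrees: 1:2, 2:1, 3:4, 4:4, 5:2, 6:2, 7:2, 8:2, 9:3, 10:4, 11:4, 12:4
Odd-degree vertices: 2, 9.

2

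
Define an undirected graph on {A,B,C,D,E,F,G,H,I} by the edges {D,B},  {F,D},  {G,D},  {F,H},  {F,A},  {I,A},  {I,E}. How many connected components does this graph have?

Component: {C}
Component: {A, B, D, E, F, G, H, I}

2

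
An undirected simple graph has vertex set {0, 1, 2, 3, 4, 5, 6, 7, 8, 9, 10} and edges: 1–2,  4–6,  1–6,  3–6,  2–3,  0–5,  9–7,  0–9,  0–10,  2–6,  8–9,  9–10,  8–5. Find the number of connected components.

Component: {1, 2, 3, 4, 6}
Component: {0, 5, 7, 8, 9, 10}

2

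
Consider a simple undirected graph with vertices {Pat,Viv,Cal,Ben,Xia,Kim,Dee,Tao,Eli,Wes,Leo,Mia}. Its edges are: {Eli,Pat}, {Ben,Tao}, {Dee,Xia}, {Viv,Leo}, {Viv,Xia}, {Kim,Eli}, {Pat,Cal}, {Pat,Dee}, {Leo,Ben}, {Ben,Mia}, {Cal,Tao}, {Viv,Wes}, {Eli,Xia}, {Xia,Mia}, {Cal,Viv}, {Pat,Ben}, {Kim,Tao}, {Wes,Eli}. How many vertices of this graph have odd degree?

2

Degrees: Pat:4, Viv:4, Cal:3, Ben:4, Xia:4, Kim:2, Dee:2, Tao:3, Eli:4, Wes:2, Leo:2, Mia:2
Odd-degree vertices: Cal, Tao.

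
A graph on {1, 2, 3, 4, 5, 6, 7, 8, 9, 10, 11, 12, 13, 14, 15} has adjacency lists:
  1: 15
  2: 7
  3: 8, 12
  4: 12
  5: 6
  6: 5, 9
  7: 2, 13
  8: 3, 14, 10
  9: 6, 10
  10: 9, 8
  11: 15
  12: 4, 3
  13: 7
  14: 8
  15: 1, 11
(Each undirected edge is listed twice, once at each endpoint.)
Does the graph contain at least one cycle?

The graph has 15 vertices, 12 edges, and 3 connected components.
A forest on 15 vertices with 3 components has exactly 12 edges, which matches — so no cycle.

No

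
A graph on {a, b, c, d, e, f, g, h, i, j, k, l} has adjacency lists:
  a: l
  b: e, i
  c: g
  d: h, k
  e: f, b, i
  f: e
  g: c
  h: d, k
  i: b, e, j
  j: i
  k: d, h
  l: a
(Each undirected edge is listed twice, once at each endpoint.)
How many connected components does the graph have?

4

Component: {a, l}
Component: {c, g}
Component: {d, h, k}
Component: {b, e, f, i, j}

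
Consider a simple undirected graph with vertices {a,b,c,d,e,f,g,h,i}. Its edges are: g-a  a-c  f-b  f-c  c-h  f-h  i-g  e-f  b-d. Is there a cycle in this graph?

Yes

|V| = 9, |E| = 9, number of components = 1.
Since 9 > 9 - 1, a cycle must exist; for instance c-f-h-c.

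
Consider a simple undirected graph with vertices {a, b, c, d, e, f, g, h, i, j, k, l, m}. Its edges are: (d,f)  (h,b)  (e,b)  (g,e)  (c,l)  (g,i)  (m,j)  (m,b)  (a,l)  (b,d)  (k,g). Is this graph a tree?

No

|V| = 13, |E| = 11.
It splits into 2 components, so it cannot be a tree.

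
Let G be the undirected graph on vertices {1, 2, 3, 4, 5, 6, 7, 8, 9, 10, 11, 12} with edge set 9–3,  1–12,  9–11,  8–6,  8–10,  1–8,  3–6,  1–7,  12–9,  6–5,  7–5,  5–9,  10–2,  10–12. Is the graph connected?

Component: {4}
Component: {1, 2, 3, 5, 6, 7, 8, 9, 10, 11, 12}
There are 2 separate components, so the graph is not connected.

No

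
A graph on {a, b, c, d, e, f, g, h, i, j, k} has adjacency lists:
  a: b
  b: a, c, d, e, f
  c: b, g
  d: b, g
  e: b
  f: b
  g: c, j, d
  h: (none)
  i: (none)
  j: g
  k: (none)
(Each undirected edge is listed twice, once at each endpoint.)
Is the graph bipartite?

Yes

A valid 2-coloring puts {b, g, h, i, k} on one side and {a, c, d, e, f, j} on the other; every edge crosses between the two sides.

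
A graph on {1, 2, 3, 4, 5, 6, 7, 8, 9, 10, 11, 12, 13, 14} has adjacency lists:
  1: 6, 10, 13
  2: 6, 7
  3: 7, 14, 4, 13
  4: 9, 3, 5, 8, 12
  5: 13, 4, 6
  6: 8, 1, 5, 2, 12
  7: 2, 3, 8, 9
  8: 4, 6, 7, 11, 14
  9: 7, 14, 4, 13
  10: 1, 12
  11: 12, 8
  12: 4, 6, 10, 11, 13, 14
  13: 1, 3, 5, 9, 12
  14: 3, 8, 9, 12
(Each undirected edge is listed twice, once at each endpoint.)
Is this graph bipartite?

Color {4, 6, 7, 10, 11, 13, 14} black and {1, 2, 3, 5, 8, 9, 12} white. No edge joins two same-colored vertices, so the graph is bipartite.

Yes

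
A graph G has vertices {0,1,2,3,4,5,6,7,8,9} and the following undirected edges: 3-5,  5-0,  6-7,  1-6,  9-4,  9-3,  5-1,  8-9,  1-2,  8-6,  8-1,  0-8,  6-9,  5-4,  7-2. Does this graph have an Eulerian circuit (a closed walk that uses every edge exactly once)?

Degrees: 0:2, 1:4, 2:2, 3:2, 4:2, 5:4, 6:4, 7:2, 8:4, 9:4
All degrees are even and the non-isolated vertices are connected — an Eulerian circuit exists.

Yes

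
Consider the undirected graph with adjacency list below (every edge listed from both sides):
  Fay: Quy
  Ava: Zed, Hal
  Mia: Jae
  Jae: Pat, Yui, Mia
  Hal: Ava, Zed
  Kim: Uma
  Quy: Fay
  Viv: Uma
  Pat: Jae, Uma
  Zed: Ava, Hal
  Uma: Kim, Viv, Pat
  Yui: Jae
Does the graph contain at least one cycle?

Yes

|V| = 12, |E| = 10, number of components = 3.
Since 10 > 12 - 3, a cycle must exist; for instance Ava-Hal-Zed-Ava.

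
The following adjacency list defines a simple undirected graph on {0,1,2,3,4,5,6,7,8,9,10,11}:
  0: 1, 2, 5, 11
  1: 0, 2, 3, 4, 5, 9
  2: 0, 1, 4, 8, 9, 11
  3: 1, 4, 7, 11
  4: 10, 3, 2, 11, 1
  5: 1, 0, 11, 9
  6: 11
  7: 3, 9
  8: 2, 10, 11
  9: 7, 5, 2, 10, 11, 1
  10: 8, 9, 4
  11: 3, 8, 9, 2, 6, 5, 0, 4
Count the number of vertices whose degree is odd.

4

Degrees: 0:4, 1:6, 2:6, 3:4, 4:5, 5:4, 6:1, 7:2, 8:3, 9:6, 10:3, 11:8
Odd-degree vertices: 4, 6, 8, 10.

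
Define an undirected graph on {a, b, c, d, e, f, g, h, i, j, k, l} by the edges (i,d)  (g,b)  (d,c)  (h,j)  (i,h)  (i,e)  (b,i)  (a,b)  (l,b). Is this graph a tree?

|V| = 12, |E| = 9.
It splits into 3 components, so it cannot be a tree.

No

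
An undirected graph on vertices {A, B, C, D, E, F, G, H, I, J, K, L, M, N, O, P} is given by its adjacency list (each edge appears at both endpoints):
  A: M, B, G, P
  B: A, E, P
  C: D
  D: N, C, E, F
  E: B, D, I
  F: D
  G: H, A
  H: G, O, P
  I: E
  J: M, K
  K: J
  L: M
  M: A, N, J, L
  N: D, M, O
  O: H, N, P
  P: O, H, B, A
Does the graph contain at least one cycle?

|V| = 16, |E| = 20, number of components = 1.
One cycle is A-M-N-D-E-B-A.

Yes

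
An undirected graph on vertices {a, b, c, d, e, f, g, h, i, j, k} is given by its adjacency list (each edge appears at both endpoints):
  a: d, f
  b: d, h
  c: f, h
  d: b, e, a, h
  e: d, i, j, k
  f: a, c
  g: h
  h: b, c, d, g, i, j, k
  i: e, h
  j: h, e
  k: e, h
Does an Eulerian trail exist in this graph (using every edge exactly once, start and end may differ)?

Yes

Degrees: a:2, b:2, c:2, d:4, e:4, f:2, g:1, h:7, i:2, j:2, k:2
Odd-degree vertices: g, h (2 total).
The non-isolated vertices are connected and exactly 2 have odd degree, so an Eulerian trail exists (from g to h).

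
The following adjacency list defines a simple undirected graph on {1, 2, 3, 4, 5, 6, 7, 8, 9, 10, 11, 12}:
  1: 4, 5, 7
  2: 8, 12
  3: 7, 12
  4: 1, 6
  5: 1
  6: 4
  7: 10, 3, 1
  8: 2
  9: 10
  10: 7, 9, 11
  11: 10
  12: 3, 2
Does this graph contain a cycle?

The graph has 12 vertices, 11 edges, and 1 connected component.
Since 11 = 12 - 1, the graph is a forest and contains no cycle.

No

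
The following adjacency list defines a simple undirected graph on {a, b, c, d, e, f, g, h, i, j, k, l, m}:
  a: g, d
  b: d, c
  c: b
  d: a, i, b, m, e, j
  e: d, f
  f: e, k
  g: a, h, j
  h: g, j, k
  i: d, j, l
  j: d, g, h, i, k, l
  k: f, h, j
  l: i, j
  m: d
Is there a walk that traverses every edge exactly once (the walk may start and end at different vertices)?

No

Degrees: a:2, b:2, c:1, d:6, e:2, f:2, g:3, h:3, i:3, j:6, k:3, l:2, m:1
Odd-degree vertices: c, g, h, i, k, m (6 total).
An Eulerian trail requires 0 or 2 odd-degree vertices; here there are 6.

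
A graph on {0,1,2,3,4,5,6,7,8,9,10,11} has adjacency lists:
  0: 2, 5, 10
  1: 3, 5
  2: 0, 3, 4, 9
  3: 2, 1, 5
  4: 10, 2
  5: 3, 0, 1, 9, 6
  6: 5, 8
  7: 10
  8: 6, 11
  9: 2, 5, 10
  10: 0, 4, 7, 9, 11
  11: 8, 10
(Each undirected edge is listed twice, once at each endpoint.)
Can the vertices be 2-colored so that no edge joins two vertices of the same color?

1-3-5-1 is an odd cycle (length 3), and a bipartite graph can contain only even cycles.

No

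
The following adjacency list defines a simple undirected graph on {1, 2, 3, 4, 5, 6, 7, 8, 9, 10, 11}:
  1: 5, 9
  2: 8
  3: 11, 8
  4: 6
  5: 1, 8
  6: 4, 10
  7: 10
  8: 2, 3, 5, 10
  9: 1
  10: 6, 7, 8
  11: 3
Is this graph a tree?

The graph has 11 vertices and 10 edges.
It is connected with exactly 10 edges, hence acyclic — it is a tree.

Yes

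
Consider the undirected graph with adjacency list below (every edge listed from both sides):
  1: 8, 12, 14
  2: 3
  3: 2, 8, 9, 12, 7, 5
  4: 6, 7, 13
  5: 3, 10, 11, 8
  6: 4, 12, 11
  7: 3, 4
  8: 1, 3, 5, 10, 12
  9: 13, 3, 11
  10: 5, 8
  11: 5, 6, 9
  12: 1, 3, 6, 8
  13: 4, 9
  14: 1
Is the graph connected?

A breadth-first search from 1 visits 1, 8, 14, 12, 3, 10, 5, 6, 2, 7, 9, 11, 4, 13 — all 14 vertices — so the graph is connected.

Yes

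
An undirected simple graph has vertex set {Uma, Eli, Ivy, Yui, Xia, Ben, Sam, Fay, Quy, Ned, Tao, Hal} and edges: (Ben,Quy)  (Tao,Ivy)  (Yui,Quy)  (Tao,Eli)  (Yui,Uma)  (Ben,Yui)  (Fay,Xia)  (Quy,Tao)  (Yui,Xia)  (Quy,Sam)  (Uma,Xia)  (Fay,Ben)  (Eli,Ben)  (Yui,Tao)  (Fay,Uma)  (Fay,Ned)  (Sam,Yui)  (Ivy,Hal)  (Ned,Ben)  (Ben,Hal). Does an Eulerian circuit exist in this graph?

No

Degrees: Uma:3, Eli:2, Ivy:2, Yui:6, Xia:3, Ben:6, Sam:2, Fay:4, Quy:4, Ned:2, Tao:4, Hal:2
Vertices with odd degree: Uma, Xia. An Eulerian circuit requires all degrees even.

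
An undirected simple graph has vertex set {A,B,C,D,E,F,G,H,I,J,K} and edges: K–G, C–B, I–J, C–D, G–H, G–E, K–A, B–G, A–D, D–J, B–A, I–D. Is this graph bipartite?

No

J-I-D-J is an odd cycle (length 3), and a bipartite graph can contain only even cycles.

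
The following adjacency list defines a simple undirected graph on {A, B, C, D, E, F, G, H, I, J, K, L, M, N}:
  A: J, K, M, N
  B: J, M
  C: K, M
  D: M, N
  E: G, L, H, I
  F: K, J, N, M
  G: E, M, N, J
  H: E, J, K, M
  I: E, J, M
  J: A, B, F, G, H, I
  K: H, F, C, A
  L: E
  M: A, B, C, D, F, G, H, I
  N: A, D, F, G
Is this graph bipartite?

Yes

Partition the vertices as {E, J, K, M, N} vs {A, B, C, D, F, G, H, I, L}. Each listed edge has one endpoint in each part, so the graph is bipartite.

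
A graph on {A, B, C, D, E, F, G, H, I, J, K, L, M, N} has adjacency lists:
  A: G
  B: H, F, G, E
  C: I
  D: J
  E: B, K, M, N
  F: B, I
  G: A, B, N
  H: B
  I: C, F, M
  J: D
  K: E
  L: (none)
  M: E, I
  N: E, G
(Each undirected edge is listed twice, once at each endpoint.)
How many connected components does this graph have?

Component: {L}
Component: {D, J}
Component: {A, B, C, E, F, G, H, I, K, M, N}

3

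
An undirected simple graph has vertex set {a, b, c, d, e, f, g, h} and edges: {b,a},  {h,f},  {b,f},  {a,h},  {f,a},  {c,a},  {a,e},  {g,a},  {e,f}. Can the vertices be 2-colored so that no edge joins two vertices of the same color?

No

The cycle f-a-h-f has length 3, which is odd, so the graph is not bipartite.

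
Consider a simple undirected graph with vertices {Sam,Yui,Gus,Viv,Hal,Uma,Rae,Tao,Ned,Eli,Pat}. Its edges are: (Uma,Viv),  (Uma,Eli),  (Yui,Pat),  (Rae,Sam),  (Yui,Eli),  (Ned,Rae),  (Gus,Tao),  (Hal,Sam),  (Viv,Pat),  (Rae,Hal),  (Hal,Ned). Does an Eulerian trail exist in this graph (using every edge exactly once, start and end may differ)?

No

Degrees: Sam:2, Yui:2, Gus:1, Viv:2, Hal:3, Uma:2, Rae:3, Tao:1, Ned:2, Eli:2, Pat:2
Odd-degree vertices: Gus, Hal, Rae, Tao (4 total).
An Eulerian trail requires 0 or 2 odd-degree vertices; here there are 4.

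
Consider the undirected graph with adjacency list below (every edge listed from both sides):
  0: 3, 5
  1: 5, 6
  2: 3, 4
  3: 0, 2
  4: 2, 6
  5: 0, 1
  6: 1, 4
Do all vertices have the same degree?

Degrees: 0:2, 1:2, 2:2, 3:2, 4:2, 5:2, 6:2
All degrees equal 2; the graph is regular.

Yes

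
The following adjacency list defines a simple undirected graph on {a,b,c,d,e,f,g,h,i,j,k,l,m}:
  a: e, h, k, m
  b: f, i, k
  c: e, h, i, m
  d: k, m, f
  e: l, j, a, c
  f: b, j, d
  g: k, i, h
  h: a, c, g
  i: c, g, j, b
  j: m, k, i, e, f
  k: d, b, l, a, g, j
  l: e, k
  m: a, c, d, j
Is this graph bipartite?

Yes

A valid 2-coloring puts {e, f, h, i, k, m} on one side and {a, b, c, d, g, j, l} on the other; every edge crosses between the two sides.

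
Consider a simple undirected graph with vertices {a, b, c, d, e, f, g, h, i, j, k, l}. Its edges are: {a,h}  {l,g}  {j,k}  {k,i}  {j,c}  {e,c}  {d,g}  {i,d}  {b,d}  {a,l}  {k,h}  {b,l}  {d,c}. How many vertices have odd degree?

4

Degrees: a:2, b:2, c:3, d:4, e:1, f:0, g:2, h:2, i:2, j:2, k:3, l:3
Odd-degree vertices: c, e, k, l.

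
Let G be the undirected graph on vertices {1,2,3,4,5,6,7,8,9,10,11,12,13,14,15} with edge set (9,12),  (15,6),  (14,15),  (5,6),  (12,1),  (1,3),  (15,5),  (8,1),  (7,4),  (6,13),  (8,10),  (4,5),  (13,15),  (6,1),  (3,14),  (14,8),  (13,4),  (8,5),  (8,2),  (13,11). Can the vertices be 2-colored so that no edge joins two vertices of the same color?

No

The cycle 5-6-15-5 has length 3, which is odd, so the graph is not bipartite.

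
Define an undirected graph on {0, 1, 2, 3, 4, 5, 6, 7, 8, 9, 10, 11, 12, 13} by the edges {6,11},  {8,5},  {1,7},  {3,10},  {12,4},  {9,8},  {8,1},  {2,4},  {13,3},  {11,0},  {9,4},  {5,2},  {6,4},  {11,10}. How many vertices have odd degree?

Degrees: 0:1, 1:2, 2:2, 3:2, 4:4, 5:2, 6:2, 7:1, 8:3, 9:2, 10:2, 11:3, 12:1, 13:1
Odd-degree vertices: 0, 7, 8, 11, 12, 13.

6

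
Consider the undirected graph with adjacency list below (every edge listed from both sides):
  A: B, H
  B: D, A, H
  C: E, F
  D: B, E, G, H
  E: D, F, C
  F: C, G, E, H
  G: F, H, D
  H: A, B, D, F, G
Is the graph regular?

Degrees: A:2, B:3, C:2, D:4, E:3, F:4, G:3, H:5
Vertex A has degree 2 while H has degree 5, so the graph is not regular.

No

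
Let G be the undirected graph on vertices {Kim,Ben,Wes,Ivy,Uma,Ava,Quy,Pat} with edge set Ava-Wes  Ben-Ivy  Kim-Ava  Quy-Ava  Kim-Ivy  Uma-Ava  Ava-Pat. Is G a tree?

The graph has 8 vertices and 7 edges.
Connected and |E| = |V| - 1, which characterizes a tree.

Yes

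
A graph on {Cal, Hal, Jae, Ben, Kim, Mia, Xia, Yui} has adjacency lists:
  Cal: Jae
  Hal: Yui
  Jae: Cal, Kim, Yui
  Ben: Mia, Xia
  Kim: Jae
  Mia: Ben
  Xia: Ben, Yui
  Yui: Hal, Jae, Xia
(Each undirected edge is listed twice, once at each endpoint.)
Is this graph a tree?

Yes

|V| = 8, |E| = 7.
Connected and |E| = |V| - 1, which characterizes a tree.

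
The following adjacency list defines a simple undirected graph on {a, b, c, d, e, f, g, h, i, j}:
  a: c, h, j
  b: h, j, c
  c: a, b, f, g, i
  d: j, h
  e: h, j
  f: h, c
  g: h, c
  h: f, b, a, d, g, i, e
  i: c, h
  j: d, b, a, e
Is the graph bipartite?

Partition the vertices as {c, h, j} vs {a, b, d, e, f, g, i}. Each listed edge has one endpoint in each part, so the graph is bipartite.

Yes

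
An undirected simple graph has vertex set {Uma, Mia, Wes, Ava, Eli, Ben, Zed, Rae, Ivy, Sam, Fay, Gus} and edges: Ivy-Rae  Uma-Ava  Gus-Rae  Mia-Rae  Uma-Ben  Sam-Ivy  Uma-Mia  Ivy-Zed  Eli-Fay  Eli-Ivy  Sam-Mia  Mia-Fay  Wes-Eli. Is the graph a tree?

The graph has 12 vertices and 13 edges.
Connected but with 13 > 11 edges, so it has a cycle and is not a tree.

No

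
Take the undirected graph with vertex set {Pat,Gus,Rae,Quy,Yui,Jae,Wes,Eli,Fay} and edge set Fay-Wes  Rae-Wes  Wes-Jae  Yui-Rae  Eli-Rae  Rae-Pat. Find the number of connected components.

3

Component: {Gus}
Component: {Quy}
Component: {Pat, Rae, Yui, Jae, Wes, Eli, Fay}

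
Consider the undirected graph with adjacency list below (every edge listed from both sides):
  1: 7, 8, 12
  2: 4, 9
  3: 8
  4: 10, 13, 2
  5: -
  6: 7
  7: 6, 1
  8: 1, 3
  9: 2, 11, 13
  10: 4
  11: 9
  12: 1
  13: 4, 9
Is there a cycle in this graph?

Yes

|V| = 13, |E| = 11, number of components = 3.
One cycle is 2-9-13-4-2.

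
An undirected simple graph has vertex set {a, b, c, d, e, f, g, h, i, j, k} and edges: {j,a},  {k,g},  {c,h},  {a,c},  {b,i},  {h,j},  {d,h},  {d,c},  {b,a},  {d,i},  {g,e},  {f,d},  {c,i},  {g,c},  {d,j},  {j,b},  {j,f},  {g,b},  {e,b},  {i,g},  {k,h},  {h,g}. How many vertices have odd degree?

Degrees: a:3, b:5, c:5, d:5, e:2, f:2, g:6, h:5, i:4, j:5, k:2
Odd-degree vertices: a, b, c, d, h, j.

6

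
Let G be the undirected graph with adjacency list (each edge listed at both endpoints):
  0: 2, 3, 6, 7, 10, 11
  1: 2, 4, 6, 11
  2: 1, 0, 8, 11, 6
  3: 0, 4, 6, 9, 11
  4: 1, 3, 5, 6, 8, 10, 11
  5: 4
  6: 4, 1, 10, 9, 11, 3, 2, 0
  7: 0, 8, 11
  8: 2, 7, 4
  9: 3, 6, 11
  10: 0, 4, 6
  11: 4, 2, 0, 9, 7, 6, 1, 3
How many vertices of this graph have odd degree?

8

Degrees: 0:6, 1:4, 2:5, 3:5, 4:7, 5:1, 6:8, 7:3, 8:3, 9:3, 10:3, 11:8
Odd-degree vertices: 2, 3, 4, 5, 7, 8, 9, 10.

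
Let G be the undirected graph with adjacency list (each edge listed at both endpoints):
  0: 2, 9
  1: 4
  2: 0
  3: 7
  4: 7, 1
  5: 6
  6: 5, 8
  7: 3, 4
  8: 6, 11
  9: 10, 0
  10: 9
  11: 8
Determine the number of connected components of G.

Component: {0, 2, 9, 10}
Component: {1, 3, 4, 7}
Component: {5, 6, 8, 11}

3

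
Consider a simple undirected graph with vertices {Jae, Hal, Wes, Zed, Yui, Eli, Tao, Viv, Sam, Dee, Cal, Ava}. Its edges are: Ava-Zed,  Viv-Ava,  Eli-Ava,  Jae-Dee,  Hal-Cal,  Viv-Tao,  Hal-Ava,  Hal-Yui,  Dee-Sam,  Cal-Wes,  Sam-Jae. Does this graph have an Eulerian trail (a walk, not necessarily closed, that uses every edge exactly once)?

No

Degrees: Jae:2, Hal:3, Wes:1, Zed:1, Yui:1, Eli:1, Tao:1, Viv:2, Sam:2, Dee:2, Cal:2, Ava:4
Odd-degree vertices: Hal, Wes, Zed, Yui, Eli, Tao (6 total).
With 6 odd-degree vertices (more than two), no single trail can use every edge.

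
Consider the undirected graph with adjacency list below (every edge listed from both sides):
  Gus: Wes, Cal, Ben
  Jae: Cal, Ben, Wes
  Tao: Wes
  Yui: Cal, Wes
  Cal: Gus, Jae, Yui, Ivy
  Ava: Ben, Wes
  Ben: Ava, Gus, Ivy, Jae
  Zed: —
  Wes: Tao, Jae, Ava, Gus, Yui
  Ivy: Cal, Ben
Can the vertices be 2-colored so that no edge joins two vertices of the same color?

Yes

Color {Cal, Ben, Zed, Wes} black and {Gus, Jae, Tao, Yui, Ava, Ivy} white. No edge joins two same-colored vertices, so the graph is bipartite.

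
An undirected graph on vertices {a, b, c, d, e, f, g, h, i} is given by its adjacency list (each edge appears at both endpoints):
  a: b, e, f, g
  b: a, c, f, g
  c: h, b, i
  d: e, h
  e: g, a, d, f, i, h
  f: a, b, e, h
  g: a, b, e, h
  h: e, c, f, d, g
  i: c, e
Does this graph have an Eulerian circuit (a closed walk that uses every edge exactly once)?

No

Degrees: a:4, b:4, c:3, d:2, e:6, f:4, g:4, h:5, i:2
c, h have odd degree; an Eulerian circuit needs every degree to be even, so none exists.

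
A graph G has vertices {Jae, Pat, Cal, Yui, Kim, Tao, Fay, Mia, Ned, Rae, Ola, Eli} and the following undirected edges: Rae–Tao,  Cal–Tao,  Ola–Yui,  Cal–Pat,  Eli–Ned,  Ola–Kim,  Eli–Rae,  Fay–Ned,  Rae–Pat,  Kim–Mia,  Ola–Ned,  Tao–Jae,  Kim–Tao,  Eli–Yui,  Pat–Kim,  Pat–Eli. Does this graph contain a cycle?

Yes

The graph has 12 vertices, 16 edges, and 1 connected component.
Since 16 > 12 - 1, a cycle must exist; for instance Pat-Eli-Ned-Ola-Kim-Pat.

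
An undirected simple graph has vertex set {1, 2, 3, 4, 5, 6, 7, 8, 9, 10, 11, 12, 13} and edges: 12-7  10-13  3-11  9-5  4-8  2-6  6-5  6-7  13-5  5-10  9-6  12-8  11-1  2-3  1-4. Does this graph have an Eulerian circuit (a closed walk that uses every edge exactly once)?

Yes

Degrees: 1:2, 2:2, 3:2, 4:2, 5:4, 6:4, 7:2, 8:2, 9:2, 10:2, 11:2, 12:2, 13:2
All degrees are even and the non-isolated vertices are connected — an Eulerian circuit exists.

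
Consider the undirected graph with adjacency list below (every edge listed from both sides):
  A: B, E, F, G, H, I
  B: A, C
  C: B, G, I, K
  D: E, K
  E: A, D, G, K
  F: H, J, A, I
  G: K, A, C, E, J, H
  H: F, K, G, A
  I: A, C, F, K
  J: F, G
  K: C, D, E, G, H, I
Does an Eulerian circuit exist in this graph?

Degrees: A:6, B:2, C:4, D:2, E:4, F:4, G:6, H:4, I:4, J:2, K:6
Every vertex has even degree and the edges form a single connected piece, so an Eulerian circuit exists.

Yes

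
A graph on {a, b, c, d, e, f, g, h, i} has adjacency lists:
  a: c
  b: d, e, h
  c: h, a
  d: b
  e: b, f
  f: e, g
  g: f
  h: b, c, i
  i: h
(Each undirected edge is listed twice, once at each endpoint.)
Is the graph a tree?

The graph has 9 vertices and 8 edges.
Connected and |E| = |V| - 1, which characterizes a tree.

Yes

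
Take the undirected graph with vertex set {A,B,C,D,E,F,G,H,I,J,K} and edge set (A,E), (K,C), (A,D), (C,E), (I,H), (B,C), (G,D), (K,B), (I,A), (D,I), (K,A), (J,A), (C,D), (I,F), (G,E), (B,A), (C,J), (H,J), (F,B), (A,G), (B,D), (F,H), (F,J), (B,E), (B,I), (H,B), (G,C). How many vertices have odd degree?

4

Degrees: A:7, B:8, C:6, D:5, E:4, F:4, G:4, H:4, I:5, J:4, K:3
Odd-degree vertices: A, D, I, K.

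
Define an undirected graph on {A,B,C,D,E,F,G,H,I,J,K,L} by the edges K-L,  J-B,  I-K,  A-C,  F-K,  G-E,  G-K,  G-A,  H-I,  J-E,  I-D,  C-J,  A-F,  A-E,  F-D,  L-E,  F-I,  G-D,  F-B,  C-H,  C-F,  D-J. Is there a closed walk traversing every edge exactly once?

Yes

Degrees: A:4, B:2, C:4, D:4, E:4, F:6, G:4, H:2, I:4, J:4, K:4, L:2
Every vertex has even degree and the edges form a single connected piece, so an Eulerian circuit exists.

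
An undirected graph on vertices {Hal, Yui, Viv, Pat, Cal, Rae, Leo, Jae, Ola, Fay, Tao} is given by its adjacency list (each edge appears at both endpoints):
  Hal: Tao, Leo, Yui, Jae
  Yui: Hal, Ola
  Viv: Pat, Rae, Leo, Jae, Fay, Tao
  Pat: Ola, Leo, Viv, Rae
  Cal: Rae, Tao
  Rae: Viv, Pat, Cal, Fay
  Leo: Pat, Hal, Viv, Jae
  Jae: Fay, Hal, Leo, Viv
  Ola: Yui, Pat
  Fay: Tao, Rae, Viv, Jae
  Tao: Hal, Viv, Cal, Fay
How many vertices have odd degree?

0

Degrees: Hal:4, Yui:2, Viv:6, Pat:4, Cal:2, Rae:4, Leo:4, Jae:4, Ola:2, Fay:4, Tao:4
Odd-degree vertices: none.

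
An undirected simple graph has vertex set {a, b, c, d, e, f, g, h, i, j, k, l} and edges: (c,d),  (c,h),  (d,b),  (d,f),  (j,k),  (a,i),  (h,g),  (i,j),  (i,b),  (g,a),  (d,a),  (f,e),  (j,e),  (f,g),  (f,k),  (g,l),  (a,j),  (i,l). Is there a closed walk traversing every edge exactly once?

Degrees: a:4, b:2, c:2, d:4, e:2, f:4, g:4, h:2, i:4, j:4, k:2, l:2
All degrees are even and the non-isolated vertices are connected — an Eulerian circuit exists.

Yes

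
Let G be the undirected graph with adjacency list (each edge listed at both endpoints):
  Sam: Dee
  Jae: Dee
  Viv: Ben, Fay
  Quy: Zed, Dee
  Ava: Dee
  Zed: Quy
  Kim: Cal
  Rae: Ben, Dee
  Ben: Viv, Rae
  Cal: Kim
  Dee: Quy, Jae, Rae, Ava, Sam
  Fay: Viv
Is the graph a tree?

No

|V| = 12, |E| = 10.
It is not connected, so it is not a tree.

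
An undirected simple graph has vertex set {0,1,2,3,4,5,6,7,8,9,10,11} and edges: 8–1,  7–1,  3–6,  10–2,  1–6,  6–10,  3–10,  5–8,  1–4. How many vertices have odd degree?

6

Degrees: 0:0, 1:4, 2:1, 3:2, 4:1, 5:1, 6:3, 7:1, 8:2, 9:0, 10:3, 11:0
Odd-degree vertices: 2, 4, 5, 6, 7, 10.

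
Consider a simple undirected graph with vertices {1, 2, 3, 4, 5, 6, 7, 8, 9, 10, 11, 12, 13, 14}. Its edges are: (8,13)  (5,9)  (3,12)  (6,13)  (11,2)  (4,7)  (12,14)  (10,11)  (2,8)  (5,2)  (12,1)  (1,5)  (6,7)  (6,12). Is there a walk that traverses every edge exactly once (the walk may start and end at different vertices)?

No

Degrees: 1:2, 2:3, 3:1, 4:1, 5:3, 6:3, 7:2, 8:2, 9:1, 10:1, 11:2, 12:4, 13:2, 14:1
Odd-degree vertices: 2, 3, 4, 5, 6, 9, 10, 14 (8 total).
With 8 odd-degree vertices (more than two), no single trail can use every edge.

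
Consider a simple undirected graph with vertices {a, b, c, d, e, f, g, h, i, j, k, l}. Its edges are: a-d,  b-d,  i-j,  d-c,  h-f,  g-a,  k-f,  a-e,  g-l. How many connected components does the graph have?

3

Component: {i, j}
Component: {f, h, k}
Component: {a, b, c, d, e, g, l}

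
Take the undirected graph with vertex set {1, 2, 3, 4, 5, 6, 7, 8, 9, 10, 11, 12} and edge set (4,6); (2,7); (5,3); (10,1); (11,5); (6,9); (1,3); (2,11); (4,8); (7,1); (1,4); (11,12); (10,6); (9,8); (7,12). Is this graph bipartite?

A valid 2-coloring puts {3, 4, 7, 9, 10, 11} on one side and {1, 2, 5, 6, 8, 12} on the other; every edge crosses between the two sides.

Yes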